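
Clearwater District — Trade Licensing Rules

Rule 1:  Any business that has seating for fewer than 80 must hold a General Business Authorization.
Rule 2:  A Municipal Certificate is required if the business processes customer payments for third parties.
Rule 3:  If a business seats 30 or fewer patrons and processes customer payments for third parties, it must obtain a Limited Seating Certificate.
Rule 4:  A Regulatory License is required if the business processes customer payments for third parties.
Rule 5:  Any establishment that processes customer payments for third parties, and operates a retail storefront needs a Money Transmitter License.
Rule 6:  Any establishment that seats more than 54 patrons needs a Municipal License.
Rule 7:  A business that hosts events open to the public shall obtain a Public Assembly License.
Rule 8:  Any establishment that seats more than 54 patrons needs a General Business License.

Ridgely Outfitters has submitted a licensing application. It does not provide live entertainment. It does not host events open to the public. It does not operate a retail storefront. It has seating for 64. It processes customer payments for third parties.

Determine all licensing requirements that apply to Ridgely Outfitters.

Rule 1: seating 64 < 80 → General Business Authorization required.
Rule 2: processes customer payments for third parties → Municipal Certificate required.
Rule 3: seating 64 > 30; processes customer payments for third parties → Limited Seating Certificate not required.
Rule 4: processes customer payments for third parties → Regulatory License required.
Rule 5: processes customer payments for third parties; does not operate a retail storefront → Money Transmitter License not required.
Rule 6: seating 64 > 54 → Municipal License required.
Rule 7: does not host events open to the public → Public Assembly License not required.
Rule 8: seating 64 > 54 → General Business License required.

General Business Authorization, General Business License, Municipal Certificate, Municipal License, Regulatory License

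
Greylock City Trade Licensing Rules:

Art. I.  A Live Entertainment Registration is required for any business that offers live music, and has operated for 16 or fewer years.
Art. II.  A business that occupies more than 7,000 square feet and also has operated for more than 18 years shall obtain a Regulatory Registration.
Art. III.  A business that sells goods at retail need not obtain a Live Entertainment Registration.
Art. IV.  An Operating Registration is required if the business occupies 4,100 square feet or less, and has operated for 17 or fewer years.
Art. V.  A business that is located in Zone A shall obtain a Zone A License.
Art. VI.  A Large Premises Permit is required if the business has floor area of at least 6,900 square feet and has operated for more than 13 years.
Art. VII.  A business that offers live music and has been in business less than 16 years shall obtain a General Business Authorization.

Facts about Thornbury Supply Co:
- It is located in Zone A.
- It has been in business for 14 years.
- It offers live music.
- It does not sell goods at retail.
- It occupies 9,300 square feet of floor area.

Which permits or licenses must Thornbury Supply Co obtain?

General Business Authorization, Large Premises Permit, Live Entertainment Registration, Zone A License

Art. I. offers live music; years in business 14 ≤ 16 → Live Entertainment Registration required.
Art. II. floor area 9,300 square feet > 7,000 square feet; years in business 14 ≤ 18 → Regulatory Registration not required.
Art. III. does not sell goods at retail → Live Entertainment Registration exemption does not apply.
Art. IV. floor area 9,300 square feet > 4,100 square feet; years in business 14 ≤ 17 → Operating Registration not required.
Art. V. is located in Zone A → Zone A License required.
Art. VI. floor area 9,300 square feet ≥ 6,900 square feet; years in business 14 > 13 → Large Premises Permit required.
Art. VII. offers live music; years in business 14 < 16 → General Business Authorization required.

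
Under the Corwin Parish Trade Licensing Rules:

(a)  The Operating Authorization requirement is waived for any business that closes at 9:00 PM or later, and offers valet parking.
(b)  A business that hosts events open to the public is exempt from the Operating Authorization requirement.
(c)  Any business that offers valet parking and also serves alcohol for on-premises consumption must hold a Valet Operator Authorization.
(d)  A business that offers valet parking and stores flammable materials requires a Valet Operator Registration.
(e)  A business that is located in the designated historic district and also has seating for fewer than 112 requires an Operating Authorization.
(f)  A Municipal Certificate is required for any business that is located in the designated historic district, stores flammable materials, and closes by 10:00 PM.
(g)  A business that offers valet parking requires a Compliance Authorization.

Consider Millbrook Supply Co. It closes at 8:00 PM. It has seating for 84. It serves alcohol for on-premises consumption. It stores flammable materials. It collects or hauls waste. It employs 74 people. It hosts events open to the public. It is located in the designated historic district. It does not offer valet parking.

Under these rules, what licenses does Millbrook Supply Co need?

Municipal Certificate

(a) closes 8:00 PM, at/before 9:00 PM; does not offer valet parking → Operating Authorization exemption does not apply.
(b) hosts events open to the public → exempt from Operating Authorization.
(c) does not offer valet parking; serves alcohol for on-premises consumption → Valet Operator Authorization not required.
(d) does not offer valet parking; stores flammable materials → Valet Operator Registration not required.
(e) is located in the designated historic district; seating 84 < 112 → Operating Authorization required.
(f) is located in the designated historic district; stores flammable materials; closes 8:00 PM, at/before 10:00 PM → Municipal Certificate required.
(g) does not offer valet parking → Compliance Authorization not required.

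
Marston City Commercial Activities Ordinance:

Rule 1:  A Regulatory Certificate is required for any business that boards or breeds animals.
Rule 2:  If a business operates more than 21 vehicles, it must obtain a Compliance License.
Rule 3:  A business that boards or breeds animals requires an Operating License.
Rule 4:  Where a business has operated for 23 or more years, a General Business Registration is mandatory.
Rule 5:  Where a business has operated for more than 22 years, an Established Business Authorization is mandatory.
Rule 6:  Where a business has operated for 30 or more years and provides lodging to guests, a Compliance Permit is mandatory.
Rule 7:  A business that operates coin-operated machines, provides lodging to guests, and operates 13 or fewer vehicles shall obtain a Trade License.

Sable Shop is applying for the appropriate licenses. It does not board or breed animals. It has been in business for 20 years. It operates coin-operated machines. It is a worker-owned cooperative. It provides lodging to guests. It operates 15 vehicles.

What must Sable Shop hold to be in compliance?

Rule 1: does not board or breed animals → Regulatory Certificate not required.
Rule 2: vehicles 15 ≤ 21 → Compliance License not required.
Rule 3: does not board or breed animals → Operating License not required.
Rule 4: years in business 20 < 23 → General Business Registration not required.
Rule 5: years in business 20 ≤ 22 → Established Business Authorization not required.
Rule 6: years in business 20 < 30; provides lodging to guests → Compliance Permit not required.
Rule 7: operates coin-operated machines; provides lodging to guests; vehicles 15 > 13 → Trade License not required.

None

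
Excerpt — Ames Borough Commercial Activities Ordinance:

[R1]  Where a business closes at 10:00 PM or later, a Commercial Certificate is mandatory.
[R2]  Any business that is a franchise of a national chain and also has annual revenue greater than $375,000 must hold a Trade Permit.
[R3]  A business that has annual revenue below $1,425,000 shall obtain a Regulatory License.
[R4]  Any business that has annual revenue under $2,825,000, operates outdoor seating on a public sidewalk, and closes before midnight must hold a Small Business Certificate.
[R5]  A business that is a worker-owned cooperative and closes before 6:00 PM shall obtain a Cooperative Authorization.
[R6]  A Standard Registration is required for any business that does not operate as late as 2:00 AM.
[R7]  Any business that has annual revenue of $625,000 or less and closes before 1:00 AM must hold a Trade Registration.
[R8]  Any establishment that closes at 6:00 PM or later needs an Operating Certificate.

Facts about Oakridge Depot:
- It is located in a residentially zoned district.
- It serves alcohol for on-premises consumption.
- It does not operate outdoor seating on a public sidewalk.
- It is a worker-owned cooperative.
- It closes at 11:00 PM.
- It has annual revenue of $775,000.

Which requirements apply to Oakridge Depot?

Commercial Certificate, Operating Certificate, Regulatory License, Standard Registration

[R1] closes 11:00 PM, after 10:00 PM → Commercial Certificate required.
[R2] is a worker-owned cooperative (not: is a franchise of a national chain); revenue $775,000 > $375,000 → Trade Permit not required.
[R3] revenue $775,000 < $1,425,000 → Regulatory License required.
[R4] revenue $775,000 < $2,825,000; does not operate outdoor seating on a public sidewalk; closes 11:00 PM, at/before midnight → Small Business Certificate not required.
[R5] is a worker-owned cooperative; closes 11:00 PM, after 6:00 PM → Cooperative Authorization not required.
[R6] closes 11:00 PM, at/before 2:00 AM → Standard Registration required.
[R7] revenue $775,000 > $625,000; closes 11:00 PM, at/before 1:00 AM → Trade Registration not required.
[R8] closes 11:00 PM, after 6:00 PM → Operating Certificate required.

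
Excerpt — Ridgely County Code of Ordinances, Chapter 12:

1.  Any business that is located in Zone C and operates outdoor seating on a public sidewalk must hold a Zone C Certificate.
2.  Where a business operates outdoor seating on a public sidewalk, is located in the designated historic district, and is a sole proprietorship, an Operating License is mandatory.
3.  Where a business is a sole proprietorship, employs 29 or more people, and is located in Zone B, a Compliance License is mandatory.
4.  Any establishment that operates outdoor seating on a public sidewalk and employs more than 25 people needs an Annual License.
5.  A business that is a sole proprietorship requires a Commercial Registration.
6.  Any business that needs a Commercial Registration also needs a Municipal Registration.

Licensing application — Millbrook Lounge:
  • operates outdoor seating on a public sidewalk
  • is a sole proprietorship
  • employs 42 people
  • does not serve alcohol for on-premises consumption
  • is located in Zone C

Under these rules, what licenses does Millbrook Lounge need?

Annual License, Commercial Registration, Municipal Registration, Zone C Certificate

1. is located in Zone C; operates outdoor seating on a public sidewalk → Zone C Certificate required.
2. operates outdoor seating on a public sidewalk; is located in Zone C (not: is located in the designated historic district); is a sole proprietorship → Operating License not required.
3. is a sole proprietorship; employees 42 ≥ 29; is located in Zone C (not: is located in Zone B) → Compliance License not required.
4. operates outdoor seating on a public sidewalk; employees 42 > 25 → Annual License required.
5. is a sole proprietorship → Commercial Registration required.
6. Commercial Registration is required → Municipal Registration also required.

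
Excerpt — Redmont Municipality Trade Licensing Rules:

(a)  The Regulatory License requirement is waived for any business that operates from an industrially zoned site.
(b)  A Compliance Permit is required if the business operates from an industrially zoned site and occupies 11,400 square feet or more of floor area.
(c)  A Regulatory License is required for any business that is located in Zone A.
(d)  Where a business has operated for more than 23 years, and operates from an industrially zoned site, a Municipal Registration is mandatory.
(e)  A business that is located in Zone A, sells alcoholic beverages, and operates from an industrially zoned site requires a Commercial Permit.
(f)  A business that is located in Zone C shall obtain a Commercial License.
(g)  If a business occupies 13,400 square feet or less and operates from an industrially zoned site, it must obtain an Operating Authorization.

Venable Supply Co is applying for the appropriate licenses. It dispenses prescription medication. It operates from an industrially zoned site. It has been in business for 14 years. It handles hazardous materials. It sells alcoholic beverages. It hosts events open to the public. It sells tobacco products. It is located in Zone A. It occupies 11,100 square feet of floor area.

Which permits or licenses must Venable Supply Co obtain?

(a) operates from an industrially zoned site → exempt from Regulatory License.
(b) operates from an industrially zoned site; floor area 11,100 square feet < 11,400 square feet → Compliance Permit not required.
(c) is located in Zone A → Regulatory License required.
(d) years in business 14 ≤ 23; operates from an industrially zoned site → Municipal Registration not required.
(e) is located in Zone A; sells alcoholic beverages; operates from an industrially zoned site → Commercial Permit required.
(f) is located in Zone A (not: is located in Zone C) → Commercial License not required.
(g) floor area 11,100 square feet ≤ 13,400 square feet; operates from an industrially zoned site → Operating Authorization required.

Commercial Permit, Operating Authorization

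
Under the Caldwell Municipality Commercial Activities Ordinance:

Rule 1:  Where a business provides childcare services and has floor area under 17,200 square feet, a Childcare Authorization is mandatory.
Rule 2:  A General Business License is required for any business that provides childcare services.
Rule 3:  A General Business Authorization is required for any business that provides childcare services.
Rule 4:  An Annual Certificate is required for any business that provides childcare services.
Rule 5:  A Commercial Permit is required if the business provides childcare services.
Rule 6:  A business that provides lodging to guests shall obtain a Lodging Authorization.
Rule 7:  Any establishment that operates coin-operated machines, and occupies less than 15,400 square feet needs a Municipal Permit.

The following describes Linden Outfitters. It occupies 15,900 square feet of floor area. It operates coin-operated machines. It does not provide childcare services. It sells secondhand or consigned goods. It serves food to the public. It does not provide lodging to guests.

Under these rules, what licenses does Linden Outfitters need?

None

Rule 1: does not provide childcare services; floor area 15,900 square feet < 17,200 square feet → Childcare Authorization not required.
Rule 2: does not provide childcare services → General Business License not required.
Rule 3: does not provide childcare services → General Business Authorization not required.
Rule 4: does not provide childcare services → Annual Certificate not required.
Rule 5: does not provide childcare services → Commercial Permit not required.
Rule 6: does not provide lodging to guests → Lodging Authorization not required.
Rule 7: operates coin-operated machines; floor area 15,900 square feet ≥ 15,400 square feet → Municipal Permit not required.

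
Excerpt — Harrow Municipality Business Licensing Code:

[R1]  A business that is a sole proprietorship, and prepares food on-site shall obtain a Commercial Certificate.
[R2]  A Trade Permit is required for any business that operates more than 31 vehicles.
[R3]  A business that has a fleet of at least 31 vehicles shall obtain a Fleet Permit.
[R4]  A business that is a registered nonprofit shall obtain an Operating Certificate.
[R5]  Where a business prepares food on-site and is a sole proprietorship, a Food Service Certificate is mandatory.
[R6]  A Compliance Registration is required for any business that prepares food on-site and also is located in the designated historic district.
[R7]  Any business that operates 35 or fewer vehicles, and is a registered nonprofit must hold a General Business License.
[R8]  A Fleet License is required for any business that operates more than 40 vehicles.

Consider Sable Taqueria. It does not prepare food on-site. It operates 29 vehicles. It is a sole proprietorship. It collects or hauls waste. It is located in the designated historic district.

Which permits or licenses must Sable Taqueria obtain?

[R1] is a sole proprietorship; does not prepare food on-site → Commercial Certificate not required.
[R2] vehicles 29 ≤ 31 → Trade Permit not required.
[R3] vehicles 29 < 31 → Fleet Permit not required.
[R4] is a sole proprietorship (not: is a registered nonprofit) → Operating Certificate not required.
[R5] does not prepare food on-site; is a sole proprietorship → Food Service Certificate not required.
[R6] does not prepare food on-site; is located in the designated historic district → Compliance Registration not required.
[R7] vehicles 29 ≤ 35; is a sole proprietorship (not: is a registered nonprofit) → General Business License not required.
[R8] vehicles 29 ≤ 40 → Fleet License not required.

None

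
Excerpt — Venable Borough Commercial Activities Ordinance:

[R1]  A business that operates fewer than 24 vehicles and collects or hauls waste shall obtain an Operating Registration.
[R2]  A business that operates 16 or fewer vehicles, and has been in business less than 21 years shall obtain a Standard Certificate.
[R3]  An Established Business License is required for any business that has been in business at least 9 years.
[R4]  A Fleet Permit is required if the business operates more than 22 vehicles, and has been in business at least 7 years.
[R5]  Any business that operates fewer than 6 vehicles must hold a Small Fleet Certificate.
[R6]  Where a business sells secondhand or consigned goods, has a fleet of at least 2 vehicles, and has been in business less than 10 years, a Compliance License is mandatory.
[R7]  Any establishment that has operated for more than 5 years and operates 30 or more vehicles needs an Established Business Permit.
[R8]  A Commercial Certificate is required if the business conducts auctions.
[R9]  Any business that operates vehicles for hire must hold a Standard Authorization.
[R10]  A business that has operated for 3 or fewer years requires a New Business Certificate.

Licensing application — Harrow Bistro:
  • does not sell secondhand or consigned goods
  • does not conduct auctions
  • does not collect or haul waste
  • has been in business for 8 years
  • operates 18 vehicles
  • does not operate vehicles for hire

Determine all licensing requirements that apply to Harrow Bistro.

None

[R1] vehicles 18 < 24; does not collect or haul waste → Operating Registration not required.
[R2] vehicles 18 > 16; years in business 8 < 21 → Standard Certificate not required.
[R3] years in business 8 < 9 → Established Business License not required.
[R4] vehicles 18 ≤ 22; years in business 8 ≥ 7 → Fleet Permit not required.
[R5] vehicles 18 ≥ 6 → Small Fleet Certificate not required.
[R6] does not sell secondhand or consigned goods; vehicles 18 ≥ 2; years in business 8 < 10 → Compliance License not required.
[R7] years in business 8 > 5; vehicles 18 < 30 → Established Business Permit not required.
[R8] does not conduct auctions → Commercial Certificate not required.
[R9] does not operate vehicles for hire → Standard Authorization not required.
[R10] years in business 8 > 3 → New Business Certificate not required.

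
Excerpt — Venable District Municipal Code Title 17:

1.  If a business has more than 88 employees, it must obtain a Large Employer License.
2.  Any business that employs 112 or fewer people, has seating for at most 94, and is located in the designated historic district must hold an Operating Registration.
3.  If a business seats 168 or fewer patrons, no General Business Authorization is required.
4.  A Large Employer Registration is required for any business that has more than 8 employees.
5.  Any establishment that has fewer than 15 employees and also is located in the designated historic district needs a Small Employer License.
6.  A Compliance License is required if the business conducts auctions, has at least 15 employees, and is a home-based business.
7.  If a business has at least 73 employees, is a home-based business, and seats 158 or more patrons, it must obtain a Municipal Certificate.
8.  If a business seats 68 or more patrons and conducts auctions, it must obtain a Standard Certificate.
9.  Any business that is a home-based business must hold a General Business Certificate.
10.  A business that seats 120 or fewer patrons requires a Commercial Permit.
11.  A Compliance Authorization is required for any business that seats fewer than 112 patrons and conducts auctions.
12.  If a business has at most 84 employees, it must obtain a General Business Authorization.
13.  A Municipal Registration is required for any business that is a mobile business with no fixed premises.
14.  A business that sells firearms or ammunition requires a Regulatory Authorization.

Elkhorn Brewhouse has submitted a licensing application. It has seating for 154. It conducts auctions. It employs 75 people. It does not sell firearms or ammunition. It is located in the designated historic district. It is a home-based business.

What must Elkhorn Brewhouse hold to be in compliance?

1. employees 75 ≤ 88 → Large Employer License not required.
2. employees 75 ≤ 112; seating 154 > 94; is located in the designated historic district → Operating Registration not required.
3. seating 154 ≤ 168 → exempt from General Business Authorization.
4. employees 75 > 8 → Large Employer Registration required.
5. employees 75 ≥ 15; is located in the designated historic district → Small Employer License not required.
6. conducts auctions; employees 75 ≥ 15; is a home-based business → Compliance License required.
7. employees 75 ≥ 73; is a home-based business; seating 154 < 158 → Municipal Certificate not required.
8. seating 154 ≥ 68; conducts auctions → Standard Certificate required.
9. is a home-based business → General Business Certificate required.
10. seating 154 > 120 → Commercial Permit not required.
11. seating 154 ≥ 112; conducts auctions → Compliance Authorization not required.
12. employees 75 ≤ 84 → General Business Authorization required.
13. is a home-based business (not: is a mobile business with no fixed premises) → Municipal Registration not required.
14. does not sell firearms or ammunition → Regulatory Authorization not required.

Compliance License, General Business Certificate, Large Employer Registration, Standard Certificate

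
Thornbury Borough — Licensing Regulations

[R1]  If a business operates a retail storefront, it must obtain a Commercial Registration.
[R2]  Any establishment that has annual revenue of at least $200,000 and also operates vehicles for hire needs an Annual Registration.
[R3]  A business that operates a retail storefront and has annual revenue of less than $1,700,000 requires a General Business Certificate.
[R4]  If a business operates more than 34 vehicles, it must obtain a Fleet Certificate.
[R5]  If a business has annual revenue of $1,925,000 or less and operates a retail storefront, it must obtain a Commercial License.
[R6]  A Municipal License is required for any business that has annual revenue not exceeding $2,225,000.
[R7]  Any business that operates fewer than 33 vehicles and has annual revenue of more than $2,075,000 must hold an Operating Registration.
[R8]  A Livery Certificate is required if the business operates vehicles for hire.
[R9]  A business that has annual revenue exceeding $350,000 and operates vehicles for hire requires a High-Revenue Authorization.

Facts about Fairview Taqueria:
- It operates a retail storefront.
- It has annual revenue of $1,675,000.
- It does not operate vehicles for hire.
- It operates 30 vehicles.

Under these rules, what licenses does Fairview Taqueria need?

[R1] operates a retail storefront → Commercial Registration required.
[R2] revenue $1,675,000 ≥ $200,000; does not operate vehicles for hire → Annual Registration not required.
[R3] operates a retail storefront; revenue $1,675,000 < $1,700,000 → General Business Certificate required.
[R4] vehicles 30 ≤ 34 → Fleet Certificate not required.
[R5] revenue $1,675,000 ≤ $1,925,000; operates a retail storefront → Commercial License required.
[R6] revenue $1,675,000 ≤ $2,225,000 → Municipal License required.
[R7] vehicles 30 < 33; revenue $1,675,000 ≤ $2,075,000 → Operating Registration not required.
[R8] does not operate vehicles for hire → Livery Certificate not required.
[R9] revenue $1,675,000 > $350,000; does not operate vehicles for hire → High-Revenue Authorization not required.

Commercial License, Commercial Registration, General Business Certificate, Municipal License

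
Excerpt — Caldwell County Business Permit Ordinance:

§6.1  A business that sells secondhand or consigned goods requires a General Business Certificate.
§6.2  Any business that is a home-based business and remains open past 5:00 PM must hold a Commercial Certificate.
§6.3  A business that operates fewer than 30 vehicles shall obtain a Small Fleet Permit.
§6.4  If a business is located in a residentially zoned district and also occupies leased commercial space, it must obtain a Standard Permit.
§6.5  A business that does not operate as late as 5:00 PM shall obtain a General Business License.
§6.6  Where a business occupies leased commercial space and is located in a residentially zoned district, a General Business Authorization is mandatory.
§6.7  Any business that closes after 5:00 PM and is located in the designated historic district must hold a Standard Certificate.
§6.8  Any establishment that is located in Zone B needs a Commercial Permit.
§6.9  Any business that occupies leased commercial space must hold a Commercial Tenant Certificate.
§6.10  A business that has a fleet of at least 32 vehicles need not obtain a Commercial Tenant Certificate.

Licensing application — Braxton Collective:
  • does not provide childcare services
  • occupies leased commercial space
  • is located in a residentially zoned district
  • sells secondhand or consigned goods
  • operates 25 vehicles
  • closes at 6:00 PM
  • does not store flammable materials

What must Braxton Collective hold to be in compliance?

Commercial Tenant Certificate, General Business Authorization, General Business Certificate, Small Fleet Permit, Standard Permit

§6.1 sells secondhand or consigned goods → General Business Certificate required.
§6.2 occupies leased commercial space (not: is a home-based business); closes 6:00 PM, after 5:00 PM → Commercial Certificate not required.
§6.3 vehicles 25 < 30 → Small Fleet Permit required.
§6.4 is located in a residentially zoned district; occupies leased commercial space → Standard Permit required.
§6.5 closes 6:00 PM, after 5:00 PM → General Business License not required.
§6.6 occupies leased commercial space; is located in a residentially zoned district → General Business Authorization required.
§6.7 closes 6:00 PM, after 5:00 PM; is located in a residentially zoned district (not: is located in the designated historic district) → Standard Certificate not required.
§6.8 is located in a residentially zoned district (not: is located in Zone B) → Commercial Permit not required.
§6.9 occupies leased commercial space → Commercial Tenant Certificate required.
§6.10 vehicles 25 < 32 → Commercial Tenant Certificate exemption does not apply.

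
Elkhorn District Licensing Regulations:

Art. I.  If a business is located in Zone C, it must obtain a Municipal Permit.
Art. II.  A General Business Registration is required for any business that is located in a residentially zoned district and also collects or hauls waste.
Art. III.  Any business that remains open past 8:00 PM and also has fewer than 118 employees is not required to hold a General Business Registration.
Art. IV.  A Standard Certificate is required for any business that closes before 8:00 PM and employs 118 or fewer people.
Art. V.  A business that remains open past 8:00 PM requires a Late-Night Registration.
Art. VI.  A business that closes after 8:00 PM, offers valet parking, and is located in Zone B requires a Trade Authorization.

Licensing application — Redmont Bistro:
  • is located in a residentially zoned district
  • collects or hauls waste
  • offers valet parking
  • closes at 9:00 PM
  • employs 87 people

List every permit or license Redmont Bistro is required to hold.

Art. I. is located in a residentially zoned district (not: is located in Zone C) → Municipal Permit not required.
Art. II. is located in a residentially zoned district; collects or hauls waste → General Business Registration required.
Art. III. closes 9:00 PM, after 8:00 PM; employees 87 < 118 → exempt from General Business Registration.
Art. IV. closes 9:00 PM, after 8:00 PM; employees 87 ≤ 118 → Standard Certificate not required.
Art. V. closes 9:00 PM, after 8:00 PM → Late-Night Registration required.
Art. VI. closes 9:00 PM, after 8:00 PM; offers valet parking; is located in a residentially zoned district (not: is located in Zone B) → Trade Authorization not required.

Late-Night Registration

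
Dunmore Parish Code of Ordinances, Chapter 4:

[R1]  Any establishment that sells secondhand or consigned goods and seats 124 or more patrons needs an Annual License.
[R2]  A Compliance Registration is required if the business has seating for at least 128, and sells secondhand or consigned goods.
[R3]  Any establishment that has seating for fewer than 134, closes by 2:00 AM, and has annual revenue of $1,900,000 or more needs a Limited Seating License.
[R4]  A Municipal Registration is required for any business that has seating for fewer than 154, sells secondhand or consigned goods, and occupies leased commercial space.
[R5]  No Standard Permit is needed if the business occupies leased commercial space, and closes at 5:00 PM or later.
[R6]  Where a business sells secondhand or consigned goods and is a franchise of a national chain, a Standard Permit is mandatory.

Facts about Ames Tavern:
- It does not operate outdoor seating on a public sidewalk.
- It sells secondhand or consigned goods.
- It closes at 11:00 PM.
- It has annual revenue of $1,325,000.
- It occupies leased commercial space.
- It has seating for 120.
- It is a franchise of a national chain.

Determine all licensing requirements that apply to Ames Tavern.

[R1] sells secondhand or consigned goods; seating 120 < 124 → Annual License not required.
[R2] seating 120 < 128; sells secondhand or consigned goods → Compliance Registration not required.
[R3] seating 120 < 134; closes 11:00 PM, at/before 2:00 AM; revenue $1,325,000 < $1,900,000 → Limited Seating License not required.
[R4] seating 120 < 154; sells secondhand or consigned goods; occupies leased commercial space → Municipal Registration required.
[R5] occupies leased commercial space; closes 11:00 PM, after 5:00 PM → exempt from Standard Permit.
[R6] sells secondhand or consigned goods; is a franchise of a national chain → Standard Permit required.

Municipal Registration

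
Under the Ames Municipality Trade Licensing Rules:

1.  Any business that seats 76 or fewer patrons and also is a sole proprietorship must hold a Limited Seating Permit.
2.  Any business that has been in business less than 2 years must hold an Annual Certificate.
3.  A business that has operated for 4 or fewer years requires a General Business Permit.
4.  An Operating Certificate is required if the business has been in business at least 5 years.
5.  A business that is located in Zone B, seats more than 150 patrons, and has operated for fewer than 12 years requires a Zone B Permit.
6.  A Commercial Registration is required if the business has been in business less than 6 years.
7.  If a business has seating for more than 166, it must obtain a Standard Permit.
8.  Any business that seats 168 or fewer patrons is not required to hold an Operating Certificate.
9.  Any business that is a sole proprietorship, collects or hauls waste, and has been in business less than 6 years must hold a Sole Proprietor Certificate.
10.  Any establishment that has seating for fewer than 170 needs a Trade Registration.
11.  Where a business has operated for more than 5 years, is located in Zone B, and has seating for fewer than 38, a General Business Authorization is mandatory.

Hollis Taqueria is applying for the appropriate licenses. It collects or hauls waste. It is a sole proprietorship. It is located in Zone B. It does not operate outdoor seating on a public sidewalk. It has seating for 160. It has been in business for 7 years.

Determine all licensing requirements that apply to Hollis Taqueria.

1. seating 160 > 76; is a sole proprietorship → Limited Seating Permit not required.
2. years in business 7 ≥ 2 → Annual Certificate not required.
3. years in business 7 > 4 → General Business Permit not required.
4. years in business 7 ≥ 5 → Operating Certificate required.
5. is located in Zone B; seating 160 > 150; years in business 7 < 12 → Zone B Permit required.
6. years in business 7 ≥ 6 → Commercial Registration not required.
7. seating 160 ≤ 166 → Standard Permit not required.
8. seating 160 ≤ 168 → exempt from Operating Certificate.
9. is a sole proprietorship; collects or hauls waste; years in business 7 ≥ 6 → Sole Proprietor Certificate not required.
10. seating 160 < 170 → Trade Registration required.
11. years in business 7 > 5; is located in Zone B; seating 160 ≥ 38 → General Business Authorization not required.

Trade Registration, Zone B Permit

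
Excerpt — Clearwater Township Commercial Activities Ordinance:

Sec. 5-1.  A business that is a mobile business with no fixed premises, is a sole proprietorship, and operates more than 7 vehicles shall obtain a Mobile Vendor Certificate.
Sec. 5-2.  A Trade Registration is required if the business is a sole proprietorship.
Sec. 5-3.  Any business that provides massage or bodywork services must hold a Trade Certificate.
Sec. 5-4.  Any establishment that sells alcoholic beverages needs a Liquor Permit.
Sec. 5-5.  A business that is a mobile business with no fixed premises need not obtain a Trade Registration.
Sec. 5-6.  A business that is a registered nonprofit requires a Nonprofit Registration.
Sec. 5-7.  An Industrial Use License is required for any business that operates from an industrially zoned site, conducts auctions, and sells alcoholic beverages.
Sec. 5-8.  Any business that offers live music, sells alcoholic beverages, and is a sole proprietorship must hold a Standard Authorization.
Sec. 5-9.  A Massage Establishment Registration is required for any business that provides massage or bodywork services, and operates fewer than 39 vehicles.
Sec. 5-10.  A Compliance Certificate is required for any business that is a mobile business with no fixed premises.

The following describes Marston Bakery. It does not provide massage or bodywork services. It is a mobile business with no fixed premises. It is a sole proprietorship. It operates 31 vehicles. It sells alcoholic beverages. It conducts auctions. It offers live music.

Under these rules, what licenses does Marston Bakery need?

Compliance Certificate, Liquor Permit, Mobile Vendor Certificate, Standard Authorization

Sec. 5-1. is a mobile business with no fixed premises; is a sole proprietorship; vehicles 31 > 7 → Mobile Vendor Certificate required.
Sec. 5-2. is a sole proprietorship → Trade Registration required.
Sec. 5-3. does not provide massage or bodywork services → Trade Certificate not required.
Sec. 5-4. sells alcoholic beverages → Liquor Permit required.
Sec. 5-5. is a mobile business with no fixed premises → exempt from Trade Registration.
Sec. 5-6. is a sole proprietorship (not: is a registered nonprofit) → Nonprofit Registration not required.
Sec. 5-7. is a mobile business with no fixed premises (not: operates from an industrially zoned site); conducts auctions; sells alcoholic beverages → Industrial Use License not required.
Sec. 5-8. offers live music; sells alcoholic beverages; is a sole proprietorship → Standard Authorization required.
Sec. 5-9. does not provide massage or bodywork services; vehicles 31 < 39 → Massage Establishment Registration not required.
Sec. 5-10. is a mobile business with no fixed premises → Compliance Certificate required.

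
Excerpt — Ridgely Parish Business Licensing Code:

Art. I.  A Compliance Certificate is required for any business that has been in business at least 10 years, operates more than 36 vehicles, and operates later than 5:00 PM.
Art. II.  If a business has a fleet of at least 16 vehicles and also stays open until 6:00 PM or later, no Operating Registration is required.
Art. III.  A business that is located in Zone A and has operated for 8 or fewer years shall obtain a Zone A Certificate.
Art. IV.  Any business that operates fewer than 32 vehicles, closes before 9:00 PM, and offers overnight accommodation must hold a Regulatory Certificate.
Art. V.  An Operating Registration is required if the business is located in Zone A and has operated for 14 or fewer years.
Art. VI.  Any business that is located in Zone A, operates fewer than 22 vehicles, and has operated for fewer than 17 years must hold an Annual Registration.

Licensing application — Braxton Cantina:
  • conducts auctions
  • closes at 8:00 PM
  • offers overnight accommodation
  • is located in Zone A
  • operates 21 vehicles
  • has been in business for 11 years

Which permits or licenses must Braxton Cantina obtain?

Art. I. years in business 11 ≥ 10; vehicles 21 ≤ 36; closes 8:00 PM, after 5:00 PM → Compliance Certificate not required.
Art. II. vehicles 21 ≥ 16; closes 8:00 PM, after 6:00 PM → exempt from Operating Registration.
Art. III. is located in Zone A; years in business 11 > 8 → Zone A Certificate not required.
Art. IV. vehicles 21 < 32; closes 8:00 PM, at/before 9:00 PM; offers overnight accommodation → Regulatory Certificate required.
Art. V. is located in Zone A; years in business 11 ≤ 14 → Operating Registration required.
Art. VI. is located in Zone A; vehicles 21 < 22; years in business 11 < 17 → Annual Registration required.

Annual Registration, Regulatory Certificate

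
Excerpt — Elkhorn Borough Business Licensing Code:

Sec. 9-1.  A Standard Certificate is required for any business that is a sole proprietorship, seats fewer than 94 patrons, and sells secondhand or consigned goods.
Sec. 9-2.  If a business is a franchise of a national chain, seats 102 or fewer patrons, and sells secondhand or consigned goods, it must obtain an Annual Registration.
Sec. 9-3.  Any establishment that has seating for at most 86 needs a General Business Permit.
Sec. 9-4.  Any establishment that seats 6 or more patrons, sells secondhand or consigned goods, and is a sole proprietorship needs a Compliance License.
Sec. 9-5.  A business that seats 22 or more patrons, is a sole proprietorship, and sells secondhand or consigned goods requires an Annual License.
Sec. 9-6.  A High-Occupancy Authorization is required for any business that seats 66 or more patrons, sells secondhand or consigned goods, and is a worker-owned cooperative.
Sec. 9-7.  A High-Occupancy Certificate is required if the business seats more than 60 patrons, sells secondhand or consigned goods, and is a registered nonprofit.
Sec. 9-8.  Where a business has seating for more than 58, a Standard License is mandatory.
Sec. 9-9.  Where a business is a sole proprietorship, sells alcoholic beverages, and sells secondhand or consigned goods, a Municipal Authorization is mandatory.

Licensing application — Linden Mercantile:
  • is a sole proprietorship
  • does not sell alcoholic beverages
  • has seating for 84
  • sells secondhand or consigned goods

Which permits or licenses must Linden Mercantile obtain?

Sec. 9-1. is a sole proprietorship; seating 84 < 94; sells secondhand or consigned goods → Standard Certificate required.
Sec. 9-2. is a sole proprietorship (not: is a franchise of a national chain); seating 84 ≤ 102; sells secondhand or consigned goods → Annual Registration not required.
Sec. 9-3. seating 84 ≤ 86 → General Business Permit required.
Sec. 9-4. seating 84 ≥ 6; sells secondhand or consigned goods; is a sole proprietorship → Compliance License required.
Sec. 9-5. seating 84 ≥ 22; is a sole proprietorship; sells secondhand or consigned goods → Annual License required.
Sec. 9-6. seating 84 ≥ 66; sells secondhand or consigned goods; is a sole proprietorship (not: is a worker-owned cooperative) → High-Occupancy Authorization not required.
Sec. 9-7. seating 84 > 60; sells secondhand or consigned goods; is a sole proprietorship (not: is a registered nonprofit) → High-Occupancy Certificate not required.
Sec. 9-8. seating 84 > 58 → Standard License required.
Sec. 9-9. is a sole proprietorship; does not sell alcoholic beverages; sells secondhand or consigned goods → Municipal Authorization not required.

Annual License, Compliance License, General Business Permit, Standard Certificate, Standard License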